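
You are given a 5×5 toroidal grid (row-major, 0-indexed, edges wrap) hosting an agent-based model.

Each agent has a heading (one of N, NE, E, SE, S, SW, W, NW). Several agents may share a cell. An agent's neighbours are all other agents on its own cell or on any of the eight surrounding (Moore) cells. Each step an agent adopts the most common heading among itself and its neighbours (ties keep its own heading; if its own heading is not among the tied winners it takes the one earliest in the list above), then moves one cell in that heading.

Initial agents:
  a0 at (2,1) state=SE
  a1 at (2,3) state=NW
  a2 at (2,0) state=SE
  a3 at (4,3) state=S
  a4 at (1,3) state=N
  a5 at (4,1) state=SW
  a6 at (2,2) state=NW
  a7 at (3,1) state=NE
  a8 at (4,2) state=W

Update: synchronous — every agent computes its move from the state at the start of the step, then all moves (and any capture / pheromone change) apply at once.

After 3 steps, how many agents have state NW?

t=1: a0@(3,2):SE a1@(1,2):NW a2@(3,1):SE a3@(0,3):S a4@(0,2):NW a5@(0,0):SW a6@(1,1):NW a7@(4,2):SE a8@(4,1):W
t=2: a0@(4,3):SE a1@(0,1):NW a2@(4,2):SE a3@(4,2):NW a4@(4,1):NW a5@(1,4):SW a6@(0,0):NW a7@(0,3):SE a8@(0,2):SE
t=3: a0@(0,4):SE a1@(4,0):NW a2@(0,3):SE a3@(0,3):SE a4@(3,0):NW a5@(2,3):SW a6@(4,4):NW a7@(1,4):SE a8@(1,3):SE

3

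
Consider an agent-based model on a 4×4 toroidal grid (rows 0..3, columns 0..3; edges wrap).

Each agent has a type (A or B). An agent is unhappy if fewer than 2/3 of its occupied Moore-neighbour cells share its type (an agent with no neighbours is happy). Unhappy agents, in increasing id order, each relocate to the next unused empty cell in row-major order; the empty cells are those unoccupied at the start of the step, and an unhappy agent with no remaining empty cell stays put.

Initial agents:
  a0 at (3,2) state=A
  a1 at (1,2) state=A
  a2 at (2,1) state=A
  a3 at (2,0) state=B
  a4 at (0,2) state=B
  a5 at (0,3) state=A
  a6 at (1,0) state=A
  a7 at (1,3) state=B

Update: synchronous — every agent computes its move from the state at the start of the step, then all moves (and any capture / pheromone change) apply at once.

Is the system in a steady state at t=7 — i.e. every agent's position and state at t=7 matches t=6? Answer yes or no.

t=1: a0@(3,2):A a1@(0,0):A a2@(2,1):A a3@(0,1):B a4@(1,1):B a5@(2,2):A a6@(2,3):A a7@(3,0):B
t=2: a0@(3,2):A a1@(0,2):A a2@(0,3):A a3@(1,0):B a4@(1,2):B a5@(2,2):A a6@(2,3):A a7@(1,3):B
t=3: a0@(3,2):A a1@(0,0):A a2@(0,1):A a3@(1,1):B a4@(2,0):B a5@(2,1):A a6@(3,0):A a7@(3,1):B
t=4: a0@(3,2):A a1@(0,2):A a2@(0,3):A a3@(1,0):B a4@(1,2):B a5@(1,3):A a6@(2,2):A a7@(2,3):B
t=5: a0@(3,2):A a1@(0,2):A a2@(0,0):A a3@(0,1):B a4@(1,1):B a5@(2,0):A a6@(2,1):A a7@(3,0):B
t=6: a0@(3,2):A a1@(0,3):A a2@(1,0):A a3@(1,2):B a4@(1,3):B a5@(2,2):A a6@(2,3):A a7@(3,1):B
t=7: a0@(3,2):A a1@(0,0):A a2@(1,0):A a3@(0,1):B a4@(0,2):B a5@(1,1):A a6@(2,0):A a7@(2,1):B

no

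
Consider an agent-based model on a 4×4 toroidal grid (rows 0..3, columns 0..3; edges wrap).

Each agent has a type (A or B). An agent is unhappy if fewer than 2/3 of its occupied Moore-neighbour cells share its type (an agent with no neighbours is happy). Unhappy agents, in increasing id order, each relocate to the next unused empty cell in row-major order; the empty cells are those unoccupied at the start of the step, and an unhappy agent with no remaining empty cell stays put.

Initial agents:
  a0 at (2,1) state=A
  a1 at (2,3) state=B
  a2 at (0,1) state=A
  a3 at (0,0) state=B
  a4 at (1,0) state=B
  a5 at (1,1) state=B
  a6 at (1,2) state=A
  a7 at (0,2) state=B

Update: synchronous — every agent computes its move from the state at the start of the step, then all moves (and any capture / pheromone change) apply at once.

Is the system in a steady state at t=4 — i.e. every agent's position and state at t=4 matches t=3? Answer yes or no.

t=1: a0@(0,3):A a1@(1,3):B a2@(2,0):A a3@(0,0):B a4@(2,2):B a5@(3,0):B a6@(3,1):A a7@(3,2):B
t=2: a0@(0,1):A a1@(0,2):B a2@(1,0):A a3@(1,1):B a4@(2,2):B a5@(1,2):B a6@(2,1):A a7@(2,3):B
t=3: a0@(0,0):A a1@(0,2):B a2@(0,3):A a3@(1,3):B a4@(2,2):B a5@(1,2):B a6@(2,0):A a7@(2,3):B
t=4: a0@(0,1):A a1@(0,2):B a2@(1,0):A a3@(1,1):B a4@(2,2):B a5@(1,2):B a6@(2,1):A a7@(2,3):B

no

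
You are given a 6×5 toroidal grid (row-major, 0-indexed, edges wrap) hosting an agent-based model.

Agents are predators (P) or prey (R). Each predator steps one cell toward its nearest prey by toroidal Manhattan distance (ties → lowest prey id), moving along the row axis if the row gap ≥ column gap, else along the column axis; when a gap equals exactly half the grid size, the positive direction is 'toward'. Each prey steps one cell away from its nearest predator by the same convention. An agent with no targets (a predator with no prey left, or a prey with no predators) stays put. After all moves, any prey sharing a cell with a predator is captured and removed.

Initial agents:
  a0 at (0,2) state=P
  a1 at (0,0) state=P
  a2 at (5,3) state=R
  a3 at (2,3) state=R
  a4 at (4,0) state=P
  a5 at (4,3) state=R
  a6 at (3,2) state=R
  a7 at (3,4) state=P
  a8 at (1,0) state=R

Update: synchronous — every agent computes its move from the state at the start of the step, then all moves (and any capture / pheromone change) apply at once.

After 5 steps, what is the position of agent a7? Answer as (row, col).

t=1: a0@(5,2):P a1@(1,0):P a2@(4,3):R a3@(1,3):R a4@(4,4):P a5@(4,2):R a6@(3,1):R a7@(2,4):P a8@(2,0):R
t=2: a0@(4,2):P a1@(2,0):P a3@(1,2):R a4@(4,3):P a5@(3,2):R a6@(2,1):R a7@(2,0):P a8@(3,0):R
t=3: a0@(3,2):P a1@(2,1):P a3@(0,2):R a4@(3,3):P a5@(2,2):R a6@(2,2):R a7@(2,1):P a8@(4,0):R
t=4: a0@(2,2):P a1@(2,2):P a3@(5,2):R a4@(2,3):P a5@(1,2):R a6@(1,2):R a7@(2,2):P a8@(4,4):R
t=5: a0@(1,2):P a1@(1,2):P a3@(4,2):R a4@(1,3):P a5@(0,2):R a6@(0,2):R a7@(1,2):P a8@(5,4):R

(1, 2)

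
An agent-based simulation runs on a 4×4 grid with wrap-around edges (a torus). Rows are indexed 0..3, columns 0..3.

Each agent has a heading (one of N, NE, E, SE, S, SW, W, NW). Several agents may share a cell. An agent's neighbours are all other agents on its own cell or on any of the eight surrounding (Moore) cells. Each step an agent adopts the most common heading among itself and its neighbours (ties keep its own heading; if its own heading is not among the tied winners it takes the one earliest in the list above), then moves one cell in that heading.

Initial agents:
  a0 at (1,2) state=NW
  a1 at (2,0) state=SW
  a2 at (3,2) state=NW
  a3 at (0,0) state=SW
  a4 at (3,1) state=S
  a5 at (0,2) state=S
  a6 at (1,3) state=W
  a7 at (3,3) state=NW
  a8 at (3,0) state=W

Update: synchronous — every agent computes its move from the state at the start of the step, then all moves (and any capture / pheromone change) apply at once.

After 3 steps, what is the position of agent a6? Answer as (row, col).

t=1: a0@(0,1):NW a1@(2,3):W a2@(2,1):NW a3@(0,3):W a4@(0,1):S a5@(3,1):NW a6@(2,2):SW a7@(2,2):NW a8@(0,3):SW
t=2: a0@(3,0):NW a1@(2,2):W a2@(1,0):NW a3@(0,2):W a4@(3,0):NW a5@(2,0):NW a6@(1,1):NW a7@(1,1):NW a8@(1,2):SW
t=3: a0@(2,3):NW a1@(1,1):NW a2@(0,3):NW a3@(3,1):NW a4@(2,3):NW a5@(1,3):NW a6@(0,0):NW a7@(0,0):NW a8@(1,1):W

(0, 0)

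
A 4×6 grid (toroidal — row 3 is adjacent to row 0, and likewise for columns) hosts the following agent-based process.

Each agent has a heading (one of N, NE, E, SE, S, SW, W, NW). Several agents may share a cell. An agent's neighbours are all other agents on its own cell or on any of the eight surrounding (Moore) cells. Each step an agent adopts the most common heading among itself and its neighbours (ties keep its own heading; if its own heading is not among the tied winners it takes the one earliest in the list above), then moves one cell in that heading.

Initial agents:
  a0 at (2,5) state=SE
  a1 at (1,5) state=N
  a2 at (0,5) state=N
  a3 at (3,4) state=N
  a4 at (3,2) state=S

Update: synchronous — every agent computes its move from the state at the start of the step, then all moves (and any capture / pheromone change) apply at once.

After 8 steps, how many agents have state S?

1

t=1: a0@(1,5):N a1@(0,5):N a2@(3,5):N a3@(2,4):N a4@(0,2):S
t=2: a0@(0,5):N a1@(3,5):N a2@(2,5):N a3@(1,4):N a4@(1,2):S
t=3: a0@(3,5):N a1@(2,5):N a2@(1,5):N a3@(0,4):N a4@(2,2):S
t=4: a0@(2,5):N a1@(1,5):N a2@(0,5):N a3@(3,4):N a4@(3,2):S
t=5: a0@(1,5):N a1@(0,5):N a2@(3,5):N a3@(2,4):N a4@(0,2):S
t=6: a0@(0,5):N a1@(3,5):N a2@(2,5):N a3@(1,4):N a4@(1,2):S
t=7: a0@(3,5):N a1@(2,5):N a2@(1,5):N a3@(0,4):N a4@(2,2):S
t=8: a0@(2,5):N a1@(1,5):N a2@(0,5):N a3@(3,4):N a4@(3,2):S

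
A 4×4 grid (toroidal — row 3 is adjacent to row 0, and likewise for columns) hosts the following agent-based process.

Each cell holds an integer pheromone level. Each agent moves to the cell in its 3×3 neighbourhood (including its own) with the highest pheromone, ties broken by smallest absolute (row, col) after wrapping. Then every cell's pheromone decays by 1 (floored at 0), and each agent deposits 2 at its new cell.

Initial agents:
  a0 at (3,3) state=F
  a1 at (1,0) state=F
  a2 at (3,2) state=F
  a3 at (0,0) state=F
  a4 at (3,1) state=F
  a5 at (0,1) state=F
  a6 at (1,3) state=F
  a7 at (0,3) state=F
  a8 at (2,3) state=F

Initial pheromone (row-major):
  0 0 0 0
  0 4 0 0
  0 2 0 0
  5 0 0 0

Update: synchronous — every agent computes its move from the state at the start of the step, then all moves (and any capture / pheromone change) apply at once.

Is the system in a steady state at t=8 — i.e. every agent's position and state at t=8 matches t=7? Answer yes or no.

yes

t=1: a0@(3,0) a1@(1,1) a2@(2,1) a3@(3,0) a4@(3,0) a5@(3,0) a6@(0,0) a7@(3,0) a8@(3,0) | pheromone: 2 0 0 0 / 0 5 0 0 / 0 3 0 0 / 16 0 0 0
t=2: a0@(3,0) a1@(1,1) a2@(3,0) a3@(3,0) a4@(3,0) a5@(3,0) a6@(3,0) a7@(3,0) a8@(3,0) | pheromone: 1 0 0 0 / 0 6 0 0 / 0 2 0 0 / 31 0 0 0
t=3: a0@(3,0) a1@(1,1) a2@(3,0) a3@(3,0) a4@(3,0) a5@(3,0) a6@(3,0) a7@(3,0) a8@(3,0) | pheromone: 0 0 0 0 / 0 7 0 0 / 0 1 0 0 / 46 0 0 0
t=4: a0@(3,0) a1@(1,1) a2@(3,0) a3@(3,0) a4@(3,0) a5@(3,0) a6@(3,0) a7@(3,0) a8@(3,0) | pheromone: 0 0 0 0 / 0 8 0 0 / 0 0 0 0 / 61 0 0 0
t=5: a0@(3,0) a1@(1,1) a2@(3,0) a3@(3,0) a4@(3,0) a5@(3,0) a6@(3,0) a7@(3,0) a8@(3,0) | pheromone: 0 0 0 0 / 0 9 0 0 / 0 0 0 0 / 76 0 0 0
t=6: a0@(3,0) a1@(1,1) a2@(3,0) a3@(3,0) a4@(3,0) a5@(3,0) a6@(3,0) a7@(3,0) a8@(3,0) | pheromone: 0 0 0 0 / 0 10 0 0 / 0 0 0 0 / 91 0 0 0
t=7: a0@(3,0) a1@(1,1) a2@(3,0) a3@(3,0) a4@(3,0) a5@(3,0) a6@(3,0) a7@(3,0) a8@(3,0) | pheromone: 0 0 0 0 / 0 11 0 0 / 0 0 0 0 / 106 0 0 0
t=8: a0@(3,0) a1@(1,1) a2@(3,0) a3@(3,0) a4@(3,0) a5@(3,0) a6@(3,0) a7@(3,0) a8@(3,0) | pheromone: 0 0 0 0 / 0 12 0 0 / 0 0 0 0 / 121 0 0 0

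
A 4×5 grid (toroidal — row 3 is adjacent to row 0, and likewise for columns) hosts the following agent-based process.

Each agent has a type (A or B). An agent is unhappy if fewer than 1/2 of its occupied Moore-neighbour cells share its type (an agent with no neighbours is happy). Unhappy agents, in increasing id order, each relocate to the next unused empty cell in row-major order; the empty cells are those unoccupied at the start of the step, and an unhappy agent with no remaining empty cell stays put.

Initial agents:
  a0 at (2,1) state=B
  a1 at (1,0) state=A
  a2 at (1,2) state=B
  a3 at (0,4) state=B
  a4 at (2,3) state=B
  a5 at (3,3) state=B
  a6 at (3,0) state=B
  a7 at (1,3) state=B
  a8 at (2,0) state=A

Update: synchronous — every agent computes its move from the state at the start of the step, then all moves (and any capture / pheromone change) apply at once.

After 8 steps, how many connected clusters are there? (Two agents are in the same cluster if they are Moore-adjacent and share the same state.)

t=1: a0@(2,1):B a1@(0,0):A a2@(1,2):B a3@(0,4):B a4@(2,3):B a5@(3,3):B a6@(3,0):B a7@(1,3):B a8@(0,1):A
t=2: a0@(2,1):B a1@(0,2):A a2@(1,2):B a3@(0,4):B a4@(2,3):B a5@(3,3):B a6@(3,0):B a7@(1,3):B a8@(0,3):A
t=3: a0@(2,1):B a1@(0,0):A a2@(1,2):B a3@(0,4):B a4@(2,3):B a5@(3,3):B a6@(3,0):B a7@(1,3):B a8@(0,1):A
t=4: a0@(2,1):B a1@(0,2):A a2@(1,2):B a3@(0,4):B a4@(2,3):B a5@(3,3):B a6@(3,0):B a7@(1,3):B a8@(0,3):A
t=5: a0@(2,1):B a1@(0,0):A a2@(1,2):B a3@(0,4):B a4@(2,3):B a5@(3,3):B a6@(3,0):B a7@(1,3):B a8@(0,1):A
t=6: a0@(2,1):B a1@(0,2):A a2@(1,2):B a3@(0,4):B a4@(2,3):B a5@(3,3):B a6@(3,0):B a7@(1,3):B a8@(0,3):A
t=7: a0@(2,1):B a1@(0,0):A a2@(1,2):B a3@(0,4):B a4@(2,3):B a5@(3,3):B a6@(3,0):B a7@(1,3):B a8@(0,1):A
t=8: a0@(2,1):B a1@(0,2):A a2@(1,2):B a3@(0,4):B a4@(2,3):B a5@(3,3):B a6@(3,0):B a7@(1,3):B a8@(0,3):A

2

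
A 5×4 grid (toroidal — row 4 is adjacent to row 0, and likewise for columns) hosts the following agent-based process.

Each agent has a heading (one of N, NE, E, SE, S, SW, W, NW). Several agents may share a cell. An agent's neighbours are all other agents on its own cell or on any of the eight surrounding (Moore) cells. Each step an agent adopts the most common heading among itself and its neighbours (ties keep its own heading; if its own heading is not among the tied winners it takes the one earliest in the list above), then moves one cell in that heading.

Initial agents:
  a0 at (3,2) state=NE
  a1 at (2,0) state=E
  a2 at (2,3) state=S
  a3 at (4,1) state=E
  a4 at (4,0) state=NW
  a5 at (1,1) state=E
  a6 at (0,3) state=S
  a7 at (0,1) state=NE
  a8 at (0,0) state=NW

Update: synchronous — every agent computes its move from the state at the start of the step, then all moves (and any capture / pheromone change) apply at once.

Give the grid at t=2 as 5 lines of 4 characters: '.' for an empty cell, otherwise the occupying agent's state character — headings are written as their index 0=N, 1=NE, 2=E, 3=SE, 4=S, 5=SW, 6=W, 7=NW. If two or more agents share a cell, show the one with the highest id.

...2
1..2
.77.
.77.
....

t=1: a0@(2,3):NE a1@(2,1):E a2@(3,3):S a3@(3,2):NE a4@(3,3):NW a5@(1,2):E a6@(4,2):NW a7@(0,2):E a8@(4,3):NW
t=2: a0@(1,0):NE a1@(2,2):E a2@(2,2):NW a3@(2,1):NW a4@(2,2):NW a5@(1,3):E a6@(3,1):NW a7@(0,3):E a8@(3,2):NW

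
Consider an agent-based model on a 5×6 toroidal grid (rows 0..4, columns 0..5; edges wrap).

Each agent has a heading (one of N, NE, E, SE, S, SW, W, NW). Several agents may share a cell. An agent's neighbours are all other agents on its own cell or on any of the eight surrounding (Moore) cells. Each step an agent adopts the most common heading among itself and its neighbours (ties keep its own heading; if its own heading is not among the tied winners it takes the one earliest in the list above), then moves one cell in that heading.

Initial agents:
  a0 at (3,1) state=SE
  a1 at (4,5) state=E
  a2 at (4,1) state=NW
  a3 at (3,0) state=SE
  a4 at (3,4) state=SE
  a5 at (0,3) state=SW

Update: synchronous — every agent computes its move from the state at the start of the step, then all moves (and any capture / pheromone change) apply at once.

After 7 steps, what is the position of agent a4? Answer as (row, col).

t=1: a0@(4,2):SE a1@(0,0):SE a2@(0,2):SE a3@(4,1):SE a4@(4,5):SE a5@(1,2):SW
t=2: a0@(0,3):SE a1@(1,1):SE a2@(1,3):SE a3@(0,2):SE a4@(0,0):SE a5@(2,1):SW
t=3: a0@(1,4):SE a1@(2,2):SE a2@(2,4):SE a3@(1,3):SE a4@(1,1):SE a5@(3,0):SW
t=4: a0@(2,5):SE a1@(3,3):SE a2@(3,5):SE a3@(2,4):SE a4@(2,2):SE a5@(4,5):SW
t=5: a0@(3,0):SE a1@(4,4):SE a2@(4,0):SE a3@(3,5):SE a4@(3,3):SE a5@(0,4):SW
t=6: a0@(4,1):SE a1@(0,5):SE a2@(0,1):SE a3@(4,0):SE a4@(4,4):SE a5@(1,3):SW
t=7: a0@(0,2):SE a1@(1,0):SE a2@(1,2):SE a3@(0,1):SE a4@(0,5):SE a5@(2,2):SW

(0, 5)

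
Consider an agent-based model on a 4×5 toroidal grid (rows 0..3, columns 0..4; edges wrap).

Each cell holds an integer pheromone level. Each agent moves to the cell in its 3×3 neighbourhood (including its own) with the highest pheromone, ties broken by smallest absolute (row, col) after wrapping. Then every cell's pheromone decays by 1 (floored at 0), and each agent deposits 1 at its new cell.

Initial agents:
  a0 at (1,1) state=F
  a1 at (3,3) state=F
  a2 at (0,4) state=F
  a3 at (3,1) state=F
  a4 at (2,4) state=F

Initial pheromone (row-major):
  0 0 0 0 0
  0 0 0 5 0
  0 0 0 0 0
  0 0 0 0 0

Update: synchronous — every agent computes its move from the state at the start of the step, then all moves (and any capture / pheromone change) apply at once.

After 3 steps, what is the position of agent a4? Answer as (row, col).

t=1: a0@(0,0) a1@(0,2) a2@(1,3) a3@(0,0) a4@(1,3) | pheromone: 2 0 1 0 0 / 0 0 0 6 0 / 0 0 0 0 0 / 0 0 0 0 0
t=2: a0@(0,0) a1@(1,3) a2@(1,3) a3@(0,0) a4@(1,3) | pheromone: 3 0 0 0 0 / 0 0 0 8 0 / 0 0 0 0 0 / 0 0 0 0 0
t=3: a0@(0,0) a1@(1,3) a2@(1,3) a3@(0,0) a4@(1,3) | pheromone: 4 0 0 0 0 / 0 0 0 10 0 / 0 0 0 0 0 / 0 0 0 0 0

(1, 3)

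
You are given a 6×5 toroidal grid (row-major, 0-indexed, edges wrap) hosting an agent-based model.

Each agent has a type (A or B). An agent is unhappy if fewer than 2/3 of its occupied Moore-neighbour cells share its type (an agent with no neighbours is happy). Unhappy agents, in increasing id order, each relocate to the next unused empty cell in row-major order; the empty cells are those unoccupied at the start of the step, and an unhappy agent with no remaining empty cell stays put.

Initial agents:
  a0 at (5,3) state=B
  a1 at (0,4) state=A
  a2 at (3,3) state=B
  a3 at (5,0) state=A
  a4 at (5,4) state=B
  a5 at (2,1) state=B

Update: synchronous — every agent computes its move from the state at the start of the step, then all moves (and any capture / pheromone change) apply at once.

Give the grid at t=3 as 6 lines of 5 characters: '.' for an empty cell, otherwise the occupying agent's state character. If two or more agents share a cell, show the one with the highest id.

BAAB.
...B.
.....
...B.
.....
.....

t=1: a0@(0,0):B a1@(0,1):A a2@(3,3):B a3@(0,2):A a4@(0,3):B a5@(2,1):B
t=2: a0@(0,4):B a1@(1,0):A a2@(3,3):B a3@(1,1):A a4@(1,2):B a5@(2,1):B
t=3: a0@(0,0):B a1@(0,1):A a2@(3,3):B a3@(0,2):A a4@(0,3):B a5@(1,3):B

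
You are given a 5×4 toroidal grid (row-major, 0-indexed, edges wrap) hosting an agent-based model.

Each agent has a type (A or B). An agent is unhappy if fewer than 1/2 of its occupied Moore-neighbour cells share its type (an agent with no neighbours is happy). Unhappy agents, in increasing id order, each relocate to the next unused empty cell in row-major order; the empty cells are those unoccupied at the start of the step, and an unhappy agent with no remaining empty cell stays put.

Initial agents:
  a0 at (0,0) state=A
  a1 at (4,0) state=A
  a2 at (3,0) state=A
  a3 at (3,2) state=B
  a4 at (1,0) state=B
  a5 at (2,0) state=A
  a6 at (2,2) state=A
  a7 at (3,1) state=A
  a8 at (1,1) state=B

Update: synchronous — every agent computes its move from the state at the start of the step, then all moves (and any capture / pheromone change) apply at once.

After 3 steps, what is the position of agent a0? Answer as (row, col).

(0, 1)

t=1: a0@(0,1):A a1@(4,0):A a2@(3,0):A a3@(0,2):B a4@(0,3):B a5@(2,0):A a6@(1,2):A a7@(3,1):A a8@(1,3):B
t=2: a0@(0,1):A a1@(4,0):A a2@(3,0):A a3@(0,2):B a4@(0,3):B a5@(2,0):A a6@(0,0):A a7@(3,1):A a8@(1,3):B
t=3: (unchanged — steady state)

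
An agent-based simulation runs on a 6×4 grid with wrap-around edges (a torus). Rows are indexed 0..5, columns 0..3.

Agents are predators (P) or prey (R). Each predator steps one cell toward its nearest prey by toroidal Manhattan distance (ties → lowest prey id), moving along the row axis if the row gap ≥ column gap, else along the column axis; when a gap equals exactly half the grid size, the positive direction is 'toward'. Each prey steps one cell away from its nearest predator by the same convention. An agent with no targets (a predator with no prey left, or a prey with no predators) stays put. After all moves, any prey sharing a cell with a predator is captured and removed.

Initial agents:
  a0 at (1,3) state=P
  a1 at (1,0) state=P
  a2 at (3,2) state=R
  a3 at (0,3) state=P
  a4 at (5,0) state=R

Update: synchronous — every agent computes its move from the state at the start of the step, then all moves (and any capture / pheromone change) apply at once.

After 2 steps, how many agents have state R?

2

t=1: a0@(2,3):P a1@(0,0):P a2@(4,2):R a3@(5,3):P a4@(4,0):R
t=2: a0@(3,3):P a1@(5,0):P a2@(3,2):R a3@(4,3):P a4@(3,0):R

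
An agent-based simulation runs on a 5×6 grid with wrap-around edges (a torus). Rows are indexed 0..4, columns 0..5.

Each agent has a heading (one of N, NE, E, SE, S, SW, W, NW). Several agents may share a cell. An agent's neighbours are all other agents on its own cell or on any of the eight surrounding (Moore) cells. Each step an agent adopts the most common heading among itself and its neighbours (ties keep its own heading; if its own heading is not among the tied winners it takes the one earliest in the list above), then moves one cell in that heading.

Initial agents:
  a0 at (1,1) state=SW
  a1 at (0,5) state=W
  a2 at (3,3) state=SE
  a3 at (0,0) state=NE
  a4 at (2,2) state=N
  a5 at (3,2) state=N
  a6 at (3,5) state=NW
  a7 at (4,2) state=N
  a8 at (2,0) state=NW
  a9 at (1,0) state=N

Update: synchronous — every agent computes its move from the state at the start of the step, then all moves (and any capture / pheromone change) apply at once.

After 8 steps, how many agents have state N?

t=1: a0@(0,1):N a1@(0,4):W a2@(2,3):N a3@(4,1):NE a4@(1,2):N a5@(2,2):N a6@(2,4):NW a7@(3,2):N a8@(1,5):NW a9@(0,0):N
t=2: a0@(4,1):N a1@(0,3):W a2@(1,3):N a3@(3,1):N a4@(0,2):N a5@(1,2):N a6@(1,3):NW a7@(2,2):N a8@(0,4):NW a9@(4,0):N
t=3: a0@(3,1):N a1@(4,3):N a2@(0,3):N a3@(2,1):N a4@(4,2):N a5@(0,2):N a6@(0,3):N a7@(1,2):N a8@(4,3):NW a9@(3,0):N
t=4: a0@(2,1):N a1@(3,3):N a2@(4,3):N a3@(1,1):N a4@(3,2):N a5@(4,2):N a6@(4,3):N a7@(0,2):N a8@(3,3):N a9@(2,0):N
t=5: a0@(1,1):N a1@(2,3):N a2@(3,3):N a3@(0,1):N a4@(2,2):N a5@(3,2):N a6@(3,3):N a7@(4,2):N a8@(2,3):N a9@(1,0):N
t=6: a0@(0,1):N a1@(1,3):N a2@(2,3):N a3@(4,1):N a4@(1,2):N a5@(2,2):N a6@(2,3):N a7@(3,2):N a8@(1,3):N a9@(0,0):N
t=7: a0@(4,1):N a1@(0,3):N a2@(1,3):N a3@(3,1):N a4@(0,2):N a5@(1,2):N a6@(1,3):N a7@(2,2):N a8@(0,3):N a9@(4,0):N
t=8: a0@(3,1):N a1@(4,3):N a2@(0,3):N a3@(2,1):N a4@(4,2):N a5@(0,2):N a6@(0,3):N a7@(1,2):N a8@(4,3):N a9@(3,0):N

10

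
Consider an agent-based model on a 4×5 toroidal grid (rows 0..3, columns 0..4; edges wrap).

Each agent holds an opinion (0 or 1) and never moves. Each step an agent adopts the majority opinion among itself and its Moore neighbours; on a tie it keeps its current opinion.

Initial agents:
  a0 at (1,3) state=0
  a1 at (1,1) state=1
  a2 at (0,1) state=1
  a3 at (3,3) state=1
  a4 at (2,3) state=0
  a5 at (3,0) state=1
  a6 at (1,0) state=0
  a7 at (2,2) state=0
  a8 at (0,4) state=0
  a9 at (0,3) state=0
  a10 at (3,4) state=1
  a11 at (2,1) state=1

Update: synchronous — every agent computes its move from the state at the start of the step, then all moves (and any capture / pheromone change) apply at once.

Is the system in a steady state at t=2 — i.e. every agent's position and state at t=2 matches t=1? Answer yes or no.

t=1: a0@(1,3):0 a1@(1,1):1 a2@(0,1):1 a3@(3,3):0 a4@(2,3):0 a5@(3,0):1 a6@(1,0):1 a7@(2,2):0 a8@(0,4):0 a9@(0,3):0 a10@(3,4):1 a11@(2,1):1
t=2: a0@(1,3):0 a1@(1,1):1 a2@(0,1):1 a3@(3,3):0 a4@(2,3):0 a5@(3,0):1 a6@(1,0):1 a7@(2,2):0 a8@(0,4):0 a9@(0,3):0 a10@(3,4):0 a11@(2,1):1

no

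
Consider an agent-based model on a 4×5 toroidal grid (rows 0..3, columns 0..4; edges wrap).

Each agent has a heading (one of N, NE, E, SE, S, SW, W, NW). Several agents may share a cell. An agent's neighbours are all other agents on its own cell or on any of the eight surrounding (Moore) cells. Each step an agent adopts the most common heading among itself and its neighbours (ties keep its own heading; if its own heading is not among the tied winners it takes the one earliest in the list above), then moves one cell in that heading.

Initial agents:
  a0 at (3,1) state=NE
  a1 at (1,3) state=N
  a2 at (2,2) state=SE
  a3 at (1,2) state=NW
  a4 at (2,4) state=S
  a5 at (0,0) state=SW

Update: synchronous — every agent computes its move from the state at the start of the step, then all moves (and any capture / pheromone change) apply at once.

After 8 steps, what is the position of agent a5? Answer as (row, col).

t=1: a0@(2,2):NE a1@(0,3):N a2@(3,3):SE a3@(0,1):NW a4@(3,4):S a5@(1,4):SW
t=2: a0@(1,3):NE a1@(3,3):N a2@(0,4):SE a3@(3,0):NW a4@(0,4):S a5@(2,3):SW
t=3: a0@(0,4):NE a1@(2,3):N a2@(1,0):SE a3@(2,4):NW a4@(1,4):S a5@(3,2):SW
t=4: a0@(3,0):NE a1@(1,3):N a2@(2,1):SE a3@(1,3):NW a4@(2,4):S a5@(0,1):SW
t=5: a0@(2,1):NE a1@(0,3):N a2@(3,2):SE a3@(0,2):NW a4@(3,4):S a5@(1,0):SW
t=6: a0@(1,2):NE a1@(3,3):N a2@(0,3):SE a3@(3,1):NW a4@(0,4):S a5@(2,4):SW
t=7: a0@(0,3):NE a1@(2,3):N a2@(1,4):SE a3@(2,0):NW a4@(1,4):S a5@(3,3):SW
t=8: a0@(3,4):NE a1@(1,3):N a2@(2,0):SE a3@(1,4):NW a4@(2,4):S a5@(0,2):SW

(0, 2)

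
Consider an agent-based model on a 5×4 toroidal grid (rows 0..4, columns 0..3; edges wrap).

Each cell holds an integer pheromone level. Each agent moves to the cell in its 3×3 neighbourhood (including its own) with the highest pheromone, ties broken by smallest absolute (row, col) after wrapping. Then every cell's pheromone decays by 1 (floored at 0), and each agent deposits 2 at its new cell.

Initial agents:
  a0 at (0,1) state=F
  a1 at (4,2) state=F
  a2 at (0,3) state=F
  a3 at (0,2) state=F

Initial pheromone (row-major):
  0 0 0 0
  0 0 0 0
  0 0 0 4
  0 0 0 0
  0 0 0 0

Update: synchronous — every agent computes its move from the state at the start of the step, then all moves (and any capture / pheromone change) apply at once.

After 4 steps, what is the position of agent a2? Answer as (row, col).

(0, 0)

t=1: a0@(0,0) a1@(0,1) a2@(0,0) a3@(0,1) | pheromone: 4 4 0 0 / 0 0 0 0 / 0 0 0 3 / 0 0 0 0 / 0 0 0 0
t=2: a0@(0,0) a1@(0,0) a2@(0,0) a3@(0,0) | pheromone: 11 3 0 0 / 0 0 0 0 / 0 0 0 2 / 0 0 0 0 / 0 0 0 0
t=3: a0@(0,0) a1@(0,0) a2@(0,0) a3@(0,0) | pheromone: 18 2 0 0 / 0 0 0 0 / 0 0 0 1 / 0 0 0 0 / 0 0 0 0
t=4: a0@(0,0) a1@(0,0) a2@(0,0) a3@(0,0) | pheromone: 25 1 0 0 / 0 0 0 0 / 0 0 0 0 / 0 0 0 0 / 0 0 0 0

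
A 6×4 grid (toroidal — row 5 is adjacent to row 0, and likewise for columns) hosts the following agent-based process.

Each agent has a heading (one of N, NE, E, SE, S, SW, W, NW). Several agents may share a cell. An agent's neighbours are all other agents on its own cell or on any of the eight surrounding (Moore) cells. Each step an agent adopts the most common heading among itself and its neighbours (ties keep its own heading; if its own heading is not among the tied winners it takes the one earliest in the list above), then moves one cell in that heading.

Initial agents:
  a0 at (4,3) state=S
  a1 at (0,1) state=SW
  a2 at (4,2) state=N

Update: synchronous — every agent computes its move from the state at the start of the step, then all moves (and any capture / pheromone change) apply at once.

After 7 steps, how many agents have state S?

1

t=1: a0@(5,3):S a1@(1,0):SW a2@(3,2):N
t=2: a0@(0,3):S a1@(2,3):SW a2@(2,2):N
t=3: a0@(1,3):S a1@(3,2):SW a2@(1,2):N
t=4: a0@(2,3):S a1@(4,1):SW a2@(0,2):N
t=5: a0@(3,3):S a1@(5,0):SW a2@(5,2):N
t=6: a0@(4,3):S a1@(0,3):SW a2@(4,2):N
t=7: a0@(5,3):S a1@(1,2):SW a2@(3,2):N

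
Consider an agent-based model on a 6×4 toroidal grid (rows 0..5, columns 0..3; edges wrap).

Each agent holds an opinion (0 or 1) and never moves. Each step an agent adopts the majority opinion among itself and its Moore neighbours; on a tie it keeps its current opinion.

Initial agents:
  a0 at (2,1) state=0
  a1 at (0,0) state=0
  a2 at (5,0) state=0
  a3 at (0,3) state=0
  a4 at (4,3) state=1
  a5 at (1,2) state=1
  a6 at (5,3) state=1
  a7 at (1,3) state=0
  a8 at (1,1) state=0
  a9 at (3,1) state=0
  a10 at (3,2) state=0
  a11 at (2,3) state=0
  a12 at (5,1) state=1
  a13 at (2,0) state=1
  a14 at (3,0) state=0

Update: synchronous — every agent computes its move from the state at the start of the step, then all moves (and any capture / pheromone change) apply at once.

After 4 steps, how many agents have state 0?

15

t=1: a0@(2,1):0 a1@(0,0):0 a2@(5,0):0 a3@(0,3):0 a4@(4,3):0 a5@(1,2):0 a6@(5,3):0 a7@(1,3):0 a8@(1,1):0 a9@(3,1):0 a10@(3,2):0 a11@(2,3):0 a12@(5,1):0 a13@(2,0):0 a14@(3,0):0
t=2: (unchanged — steady state)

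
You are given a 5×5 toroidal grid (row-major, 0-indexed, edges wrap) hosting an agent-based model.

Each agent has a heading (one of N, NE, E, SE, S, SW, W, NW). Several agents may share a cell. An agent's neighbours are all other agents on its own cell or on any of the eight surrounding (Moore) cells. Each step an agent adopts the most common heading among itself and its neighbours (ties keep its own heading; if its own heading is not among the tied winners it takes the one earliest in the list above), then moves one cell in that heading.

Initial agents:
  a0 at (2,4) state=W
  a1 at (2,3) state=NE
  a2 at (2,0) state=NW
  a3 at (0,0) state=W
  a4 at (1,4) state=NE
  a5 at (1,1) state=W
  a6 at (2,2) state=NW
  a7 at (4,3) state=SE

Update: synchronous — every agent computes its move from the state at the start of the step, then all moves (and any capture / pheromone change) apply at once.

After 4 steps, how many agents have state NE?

t=1: a0@(1,0):NE a1@(1,4):NE a2@(2,4):W a3@(0,4):W a4@(0,0):NE a5@(1,0):W a6@(1,1):NW a7@(0,4):SE
t=2: a0@(0,1):NE a1@(0,0):NE a2@(2,3):W a3@(4,0):NE a4@(4,1):NE a5@(1,4):W a6@(0,2):NE a7@(4,0):NE
t=3: a0@(4,2):NE a1@(4,1):NE a2@(2,2):W a3@(3,1):NE a4@(3,2):NE a5@(1,3):W a6@(4,3):NE a7@(3,1):NE
t=4: a0@(3,3):NE a1@(3,2):NE a2@(1,3):NE a3@(2,2):NE a4@(2,3):NE a5@(1,2):W a6@(3,4):NE a7@(2,2):NE

7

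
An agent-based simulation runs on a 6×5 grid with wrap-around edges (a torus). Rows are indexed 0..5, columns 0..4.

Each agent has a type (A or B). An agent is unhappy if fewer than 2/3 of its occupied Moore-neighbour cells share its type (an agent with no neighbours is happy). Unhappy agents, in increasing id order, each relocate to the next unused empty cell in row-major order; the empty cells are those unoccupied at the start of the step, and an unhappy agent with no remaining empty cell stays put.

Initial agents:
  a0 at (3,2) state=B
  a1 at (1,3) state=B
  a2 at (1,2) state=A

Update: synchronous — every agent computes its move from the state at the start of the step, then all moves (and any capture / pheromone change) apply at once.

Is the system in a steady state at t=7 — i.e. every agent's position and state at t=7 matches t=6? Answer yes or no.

no

t=1: a0@(3,2):B a1@(0,0):B a2@(0,1):A
t=2: a0@(3,2):B a1@(0,2):B a2@(0,3):A
t=3: a0@(3,2):B a1@(0,0):B a2@(0,1):A
t=4: a0@(3,2):B a1@(0,2):B a2@(0,3):A
t=5: a0@(3,2):B a1@(0,0):B a2@(0,1):A
t=6: a0@(3,2):B a1@(0,2):B a2@(0,3):A
t=7: a0@(3,2):B a1@(0,0):B a2@(0,1):A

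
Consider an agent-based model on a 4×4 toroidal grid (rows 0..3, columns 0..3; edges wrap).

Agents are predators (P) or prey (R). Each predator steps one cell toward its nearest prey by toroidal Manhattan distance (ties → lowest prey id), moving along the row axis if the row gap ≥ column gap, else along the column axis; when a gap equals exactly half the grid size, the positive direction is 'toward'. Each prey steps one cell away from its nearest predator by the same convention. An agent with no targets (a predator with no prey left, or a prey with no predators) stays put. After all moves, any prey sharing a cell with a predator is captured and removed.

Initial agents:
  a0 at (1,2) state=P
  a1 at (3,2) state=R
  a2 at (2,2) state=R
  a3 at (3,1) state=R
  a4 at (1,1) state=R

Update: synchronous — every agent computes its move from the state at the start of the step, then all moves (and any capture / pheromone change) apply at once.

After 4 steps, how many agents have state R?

t=1: a0@(2,2):P a2@(3,2):R a3@(2,1):R a4@(1,0):R
t=2: a0@(3,2):P a2@(0,2):R a3@(2,0):R a4@(1,3):R
t=3: a0@(0,2):P a2@(1,2):R a3@(2,3):R a4@(0,3):R
t=4: a0@(1,2):P a2@(2,2):R a3@(1,3):R a4@(0,0):R

3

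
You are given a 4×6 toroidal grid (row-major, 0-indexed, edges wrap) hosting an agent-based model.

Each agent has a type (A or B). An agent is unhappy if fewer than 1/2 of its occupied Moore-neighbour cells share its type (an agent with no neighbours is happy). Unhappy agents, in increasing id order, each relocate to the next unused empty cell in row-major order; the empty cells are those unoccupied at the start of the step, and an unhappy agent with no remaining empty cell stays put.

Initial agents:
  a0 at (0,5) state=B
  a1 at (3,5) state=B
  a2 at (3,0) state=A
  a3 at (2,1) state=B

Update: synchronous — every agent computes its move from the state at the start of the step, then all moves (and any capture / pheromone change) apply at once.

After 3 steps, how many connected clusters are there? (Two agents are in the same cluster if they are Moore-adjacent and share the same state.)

t=1: a0@(0,5):B a1@(3,5):B a2@(0,0):A a3@(0,1):B
t=2: a0@(0,5):B a1@(3,5):B a2@(0,2):A a3@(0,3):B
t=3: a0@(0,5):B a1@(3,5):B a2@(0,0):A a3@(0,1):B

3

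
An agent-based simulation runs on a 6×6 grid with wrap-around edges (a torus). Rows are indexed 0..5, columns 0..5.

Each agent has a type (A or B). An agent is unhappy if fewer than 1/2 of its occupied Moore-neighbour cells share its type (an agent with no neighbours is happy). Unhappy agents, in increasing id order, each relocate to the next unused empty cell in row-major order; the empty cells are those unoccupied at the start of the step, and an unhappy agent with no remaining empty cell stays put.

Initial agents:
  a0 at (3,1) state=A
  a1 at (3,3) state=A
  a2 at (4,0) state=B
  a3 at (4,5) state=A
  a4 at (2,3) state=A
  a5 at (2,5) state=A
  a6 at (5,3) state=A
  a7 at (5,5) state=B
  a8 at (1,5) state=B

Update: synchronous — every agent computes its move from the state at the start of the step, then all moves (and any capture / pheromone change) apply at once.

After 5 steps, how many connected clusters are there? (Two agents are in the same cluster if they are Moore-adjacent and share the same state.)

3

t=1: a0@(0,0):A a1@(3,3):A a2@(0,1):B a3@(0,2):A a4@(2,3):A a5@(0,3):A a6@(5,3):A a7@(5,5):B a8@(0,4):B
t=2: a0@(0,5):A a1@(3,3):A a2@(1,0):B a3@(0,2):A a4@(2,3):A a5@(0,3):A a6@(5,3):A a7@(5,5):B a8@(1,1):B
t=3: a0@(0,0):A a1@(3,3):A a2@(1,0):B a3@(0,2):A a4@(2,3):A a5@(0,3):A a6@(5,3):A a7@(0,1):B a8@(1,1):B
t=4: a0@(0,4):A a1@(3,3):A a2@(1,0):B a3@(0,2):A a4@(2,3):A a5@(0,3):A a6@(5,3):A a7@(0,1):B a8@(1,1):B
t=5: (unchanged — steady state)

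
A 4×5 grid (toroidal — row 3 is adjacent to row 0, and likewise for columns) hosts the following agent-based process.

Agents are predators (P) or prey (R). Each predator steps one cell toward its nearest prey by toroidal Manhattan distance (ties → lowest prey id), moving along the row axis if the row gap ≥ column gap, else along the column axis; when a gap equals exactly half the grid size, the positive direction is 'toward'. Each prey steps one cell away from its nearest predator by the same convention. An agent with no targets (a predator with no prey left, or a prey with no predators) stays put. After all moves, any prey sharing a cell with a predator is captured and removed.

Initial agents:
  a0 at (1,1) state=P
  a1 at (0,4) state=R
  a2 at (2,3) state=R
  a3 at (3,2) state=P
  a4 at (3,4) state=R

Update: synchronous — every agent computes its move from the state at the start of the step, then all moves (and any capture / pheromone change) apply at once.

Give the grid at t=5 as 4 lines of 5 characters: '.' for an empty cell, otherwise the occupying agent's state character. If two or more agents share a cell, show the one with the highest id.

t=1: a0@(1,0):P a1@(0,3):R a2@(1,3):R a3@(2,2):P a4@(3,0):R
t=2: a0@(1,4):P a1@(0,2):R a3@(1,2):P a4@(2,0):R
t=3: a0@(2,4):P a1@(3,2):R a3@(0,2):P a4@(3,0):R
t=4: a0@(3,4):P a1@(2,2):R a3@(3,2):P a4@(0,0):R
t=5: a0@(0,4):P a1@(1,2):R a3@(2,2):P a4@(1,0):R

....P
R.R..
..P..
.....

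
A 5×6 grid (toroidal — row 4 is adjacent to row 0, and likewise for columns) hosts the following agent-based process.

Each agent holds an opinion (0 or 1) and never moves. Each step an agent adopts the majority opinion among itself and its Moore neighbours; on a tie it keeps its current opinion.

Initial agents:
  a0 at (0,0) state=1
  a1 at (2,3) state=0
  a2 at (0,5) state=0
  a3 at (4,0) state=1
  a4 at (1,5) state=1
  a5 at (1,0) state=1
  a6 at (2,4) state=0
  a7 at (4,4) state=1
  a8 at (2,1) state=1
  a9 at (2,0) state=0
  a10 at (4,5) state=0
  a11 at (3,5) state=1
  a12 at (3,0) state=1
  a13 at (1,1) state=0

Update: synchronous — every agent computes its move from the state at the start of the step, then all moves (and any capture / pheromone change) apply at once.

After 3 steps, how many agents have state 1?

12

t=1: a0@(0,0):1 a1@(2,3):0 a2@(0,5):1 a3@(4,0):1 a4@(1,5):1 a5@(1,0):1 a6@(2,4):0 a7@(4,4):1 a8@(2,1):1 a9@(2,0):1 a10@(4,5):1 a11@(3,5):1 a12@(3,0):1 a13@(1,1):1
t=2: (unchanged — steady state)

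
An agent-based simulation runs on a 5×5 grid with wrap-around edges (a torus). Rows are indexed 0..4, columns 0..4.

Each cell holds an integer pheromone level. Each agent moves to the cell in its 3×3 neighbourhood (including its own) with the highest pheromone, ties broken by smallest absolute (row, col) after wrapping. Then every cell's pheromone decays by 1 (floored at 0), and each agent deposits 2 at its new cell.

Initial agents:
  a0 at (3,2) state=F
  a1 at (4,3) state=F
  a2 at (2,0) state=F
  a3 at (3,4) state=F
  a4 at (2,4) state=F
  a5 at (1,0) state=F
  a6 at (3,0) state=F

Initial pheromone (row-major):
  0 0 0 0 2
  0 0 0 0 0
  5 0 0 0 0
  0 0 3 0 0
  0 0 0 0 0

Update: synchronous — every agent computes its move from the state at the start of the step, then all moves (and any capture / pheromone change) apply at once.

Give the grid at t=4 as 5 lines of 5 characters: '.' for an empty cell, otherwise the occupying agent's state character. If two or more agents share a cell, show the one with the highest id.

t=1: a0@(3,2) a1@(3,2) a2@(2,0) a3@(2,0) a4@(2,0) a5@(2,0) a6@(2,0) | pheromone: 0 0 0 0 1 / 0 0 0 0 0 / 14 0 0 0 0 / 0 0 6 0 0 / 0 0 0 0 0
t=2: a0@(3,2) a1@(3,2) a2@(2,0) a3@(2,0) a4@(2,0) a5@(2,0) a6@(2,0) | pheromone: 0 0 0 0 0 / 0 0 0 0 0 / 23 0 0 0 0 / 0 0 9 0 0 / 0 0 0 0 0
t=3: a0@(3,2) a1@(3,2) a2@(2,0) a3@(2,0) a4@(2,0) a5@(2,0) a6@(2,0) | pheromone: 0 0 0 0 0 / 0 0 0 0 0 / 32 0 0 0 0 / 0 0 12 0 0 / 0 0 0 0 0
t=4: a0@(3,2) a1@(3,2) a2@(2,0) a3@(2,0) a4@(2,0) a5@(2,0) a6@(2,0) | pheromone: 0 0 0 0 0 / 0 0 0 0 0 / 41 0 0 0 0 / 0 0 15 0 0 / 0 0 0 0 0

.....
.....
F....
..F..
.....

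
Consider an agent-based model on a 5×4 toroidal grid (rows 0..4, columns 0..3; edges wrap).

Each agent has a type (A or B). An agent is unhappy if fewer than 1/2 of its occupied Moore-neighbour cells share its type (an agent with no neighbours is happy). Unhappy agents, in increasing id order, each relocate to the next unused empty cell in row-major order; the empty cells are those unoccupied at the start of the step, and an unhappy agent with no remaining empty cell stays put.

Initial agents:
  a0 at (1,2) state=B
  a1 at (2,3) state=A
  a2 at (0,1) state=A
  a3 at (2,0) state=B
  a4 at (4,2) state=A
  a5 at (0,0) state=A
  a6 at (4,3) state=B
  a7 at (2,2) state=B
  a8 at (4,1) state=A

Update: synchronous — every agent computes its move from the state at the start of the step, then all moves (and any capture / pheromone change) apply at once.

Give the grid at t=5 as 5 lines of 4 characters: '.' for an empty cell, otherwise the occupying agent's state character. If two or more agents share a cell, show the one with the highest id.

AA.A
.BBB
..B.
....
.AA.

t=1: a0@(0,2):B a1@(0,3):A a2@(0,1):A a3@(1,0):B a4@(4,2):A a5@(0,0):A a6@(1,1):B a7@(2,2):B a8@(4,1):A
t=2: a0@(1,2):B a1@(0,3):A a2@(0,1):A a3@(1,3):B a4@(4,2):A a5@(0,0):A a6@(1,1):B a7@(2,2):B a8@(4,1):A
t=3: (unchanged — steady state)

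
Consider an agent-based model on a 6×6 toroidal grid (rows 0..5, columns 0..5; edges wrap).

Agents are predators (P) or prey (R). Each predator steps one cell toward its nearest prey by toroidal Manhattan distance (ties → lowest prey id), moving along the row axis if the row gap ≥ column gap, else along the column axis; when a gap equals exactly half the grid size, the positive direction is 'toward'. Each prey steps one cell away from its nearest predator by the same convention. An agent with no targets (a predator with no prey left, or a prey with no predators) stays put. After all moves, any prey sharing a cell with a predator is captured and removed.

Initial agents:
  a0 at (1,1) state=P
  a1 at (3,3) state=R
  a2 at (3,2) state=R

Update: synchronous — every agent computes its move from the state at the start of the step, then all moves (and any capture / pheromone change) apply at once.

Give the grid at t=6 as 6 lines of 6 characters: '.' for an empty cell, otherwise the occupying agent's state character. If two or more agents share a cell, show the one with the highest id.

t=1: a0@(2,1):P a1@(4,3):R a2@(4,2):R
t=2: a0@(3,1):P a1@(5,3):R a2@(5,2):R
t=3: a0@(4,1):P a1@(0,3):R a2@(0,2):R
t=4: a0@(5,1):P a1@(1,3):R a2@(1,2):R
t=5: a0@(0,1):P a1@(2,3):R a2@(2,2):R
t=6: a0@(1,1):P a1@(3,3):R a2@(3,2):R

......
.P....
......
..RR..
......
......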